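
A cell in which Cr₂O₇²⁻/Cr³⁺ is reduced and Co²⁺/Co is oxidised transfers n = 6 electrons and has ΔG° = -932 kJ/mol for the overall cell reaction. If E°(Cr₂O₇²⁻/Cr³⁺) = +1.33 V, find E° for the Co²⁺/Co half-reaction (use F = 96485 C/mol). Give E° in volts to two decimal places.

-0.28 V

E°cell = −ΔG°/(nF) = −(-932×10³)/((6)(96485)) = +1.610 V.
Since Cr₂O₇²⁻/Cr³⁺ is the cathode and Co²⁺/Co the anode, E°cell = E°(Cr₂O₇²⁻/Cr³⁺) − E°(Co²⁺/Co).
So E°(Co²⁺/Co) = E°(Cr₂O₇²⁻/Cr³⁺) − E°cell = (+1.33) − (+1.610) = -0.28 V.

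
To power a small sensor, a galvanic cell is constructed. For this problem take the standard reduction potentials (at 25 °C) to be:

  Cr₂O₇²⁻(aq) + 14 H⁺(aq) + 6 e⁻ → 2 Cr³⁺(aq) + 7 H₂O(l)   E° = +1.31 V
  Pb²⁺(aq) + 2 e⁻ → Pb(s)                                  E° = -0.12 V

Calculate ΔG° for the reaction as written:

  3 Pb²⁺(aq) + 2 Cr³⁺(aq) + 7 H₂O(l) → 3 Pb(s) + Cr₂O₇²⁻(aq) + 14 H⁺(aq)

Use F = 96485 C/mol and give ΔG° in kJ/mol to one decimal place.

+827.8 kJ/mol

As written, Pb²⁺/Pb is reduced (cathode) and Cr₂O₇²⁻/Cr³⁺ is oxidised (anode), so E°cell = (-0.12) − (+1.31) = -1.43 V.
Balancing electrons gives n = 6.
ΔG° = −nFE° = −(6)(96485)(-1.43) = 827,841 J = +827.8 kJ/mol.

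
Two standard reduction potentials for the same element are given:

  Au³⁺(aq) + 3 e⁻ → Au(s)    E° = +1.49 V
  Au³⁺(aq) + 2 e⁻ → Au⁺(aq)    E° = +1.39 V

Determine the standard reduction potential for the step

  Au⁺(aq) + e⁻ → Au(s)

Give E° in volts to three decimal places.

+1.690 V

Sequential free energies add, so n₃E°₃ = n₁E°₁ + n₂E°₂.
With n₃ = 3, and the known step contributing 2×(+1.39) V, the unknown satisfies 1·E° = 3×(+1.49) − 2×(+1.39) = +1.690.
E° = +1.690 / 1 = +1.690 V.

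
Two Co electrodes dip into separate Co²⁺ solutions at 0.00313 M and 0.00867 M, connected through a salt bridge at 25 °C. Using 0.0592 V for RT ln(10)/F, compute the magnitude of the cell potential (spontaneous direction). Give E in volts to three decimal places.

For a concentration cell E°cell = 0. The 0.00867 M side is the cathode (reduction is favoured where [Co²⁺] is higher).
With n = 2, E = −(0.0592/2) log([Co²⁺]ₐₙ/[Co²⁺]꜀ₐₜ) = −(0.0592/2) log(0.00313/0.00867) = −(0.0592/2)(-0.442) = +0.013 V.

+0.013 V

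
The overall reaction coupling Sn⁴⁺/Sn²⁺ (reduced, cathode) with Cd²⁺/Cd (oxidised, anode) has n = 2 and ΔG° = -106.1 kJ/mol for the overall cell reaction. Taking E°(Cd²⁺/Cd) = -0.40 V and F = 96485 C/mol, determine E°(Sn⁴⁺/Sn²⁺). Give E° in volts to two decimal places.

E°cell = −ΔG°/(nF) = −(-106.1×10³)/((2)(96485)) = +0.550 V.
Since Sn⁴⁺/Sn²⁺ is the cathode and Cd²⁺/Cd the anode, E°cell = E°(Sn⁴⁺/Sn²⁺) − E°(Cd²⁺/Cd).
So E°(Sn⁴⁺/Sn²⁺) = E°cell + E°(Cd²⁺/Cd) = +0.550 + (-0.40) = +0.15 V.

+0.15 V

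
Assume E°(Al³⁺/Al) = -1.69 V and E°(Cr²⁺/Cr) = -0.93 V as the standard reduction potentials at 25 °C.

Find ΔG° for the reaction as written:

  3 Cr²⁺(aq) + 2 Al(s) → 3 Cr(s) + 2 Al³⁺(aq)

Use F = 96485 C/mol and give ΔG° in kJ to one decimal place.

As written, Cr²⁺/Cr is reduced (cathode) and Al³⁺/Al is oxidised (anode), so E°cell = (-0.93) − (-1.69) = +0.76 V.
Balancing electrons gives n = 6.
ΔG° = −nFE° = −(6)(96485)(+0.76) = -439,972 J = -440.0 kJ.

-440.0 kJ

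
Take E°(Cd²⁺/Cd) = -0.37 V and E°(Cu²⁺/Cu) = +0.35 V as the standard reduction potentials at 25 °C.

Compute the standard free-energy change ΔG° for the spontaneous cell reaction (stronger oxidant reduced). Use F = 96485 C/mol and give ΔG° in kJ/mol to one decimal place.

-138.9 kJ/mol

Cu²⁺/Cu (E° = +0.35 V) is the cathode; Cd²⁺/Cd (E° = -0.37 V) is the anode, so E°cell = +0.72 V.
Balancing electrons gives n = 2 (lcm of 2 and 2).
ΔG° = −nFE° = −(2)(96485)(+0.72) = -138,938 J = -138.9 kJ/mol.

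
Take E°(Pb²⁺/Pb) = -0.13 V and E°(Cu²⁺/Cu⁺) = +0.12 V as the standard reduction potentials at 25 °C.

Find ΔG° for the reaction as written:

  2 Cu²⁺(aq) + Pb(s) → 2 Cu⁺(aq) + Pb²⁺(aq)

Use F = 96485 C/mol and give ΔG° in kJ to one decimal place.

-48.2 kJ

As written, Cu²⁺/Cu⁺ is reduced (cathode) and Pb²⁺/Pb is oxidised (anode), so E°cell = (+0.12) − (-0.13) = +0.25 V.
Balancing electrons gives n = 2.
ΔG° = −nFE° = −(2)(96485)(+0.25) = -48,242 J = -48.2 kJ.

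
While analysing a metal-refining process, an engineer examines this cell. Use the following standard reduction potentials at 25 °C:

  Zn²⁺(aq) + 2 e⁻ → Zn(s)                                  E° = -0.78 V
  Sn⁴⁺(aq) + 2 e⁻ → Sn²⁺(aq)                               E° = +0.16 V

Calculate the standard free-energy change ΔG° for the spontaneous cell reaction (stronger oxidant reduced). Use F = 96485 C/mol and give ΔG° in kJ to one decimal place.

-181.4 kJ

Sn⁴⁺/Sn²⁺ (E° = +0.16 V) is the cathode; Zn²⁺/Zn (E° = -0.78 V) is the anode, so E°cell = +0.94 V.
Balancing electrons gives n = 2 (lcm of 2 and 2).
ΔG° = −nFE° = −(2)(96485)(+0.94) = -181,392 J = -181.4 kJ.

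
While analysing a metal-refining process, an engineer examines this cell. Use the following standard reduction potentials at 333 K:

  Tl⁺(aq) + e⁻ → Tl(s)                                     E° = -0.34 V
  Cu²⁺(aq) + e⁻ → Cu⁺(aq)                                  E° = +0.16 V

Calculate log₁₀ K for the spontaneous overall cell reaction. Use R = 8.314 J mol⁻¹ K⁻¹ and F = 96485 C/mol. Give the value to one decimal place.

7.6

Cathode: Cu²⁺/Cu⁺; anode: Tl⁺/Tl. E°cell = (+0.16) − (-0.34) = +0.50 V, with n = 1.
ΔG° = −nFE° = −RT ln K, so ln K = nFE°/(RT) = (1)(96485)(+0.50) / ((8.314)(333)) = 17.425.
log₁₀ K = 17.425 / ln 10 = 7.6.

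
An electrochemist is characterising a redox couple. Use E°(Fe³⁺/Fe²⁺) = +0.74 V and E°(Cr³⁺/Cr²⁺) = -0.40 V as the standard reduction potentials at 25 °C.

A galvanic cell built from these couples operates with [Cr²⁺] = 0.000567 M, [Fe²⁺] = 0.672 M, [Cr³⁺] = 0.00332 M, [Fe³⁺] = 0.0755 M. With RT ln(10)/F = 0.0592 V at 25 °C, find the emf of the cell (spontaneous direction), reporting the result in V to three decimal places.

Fe³⁺/Fe²⁺ is the cathode (higher E°), Cr³⁺/Cr²⁺ the anode: E°cell = +0.74 − (-0.40) = +1.14 V, n = 1.
Overall: Fe³⁺(aq) + Cr²⁺(aq) → Fe²⁺(aq) + Cr³⁺(aq)
Q = [Fe²⁺]·[Cr³⁺] / ([Fe³⁺]·[Cr²⁺]); log Q = 1.717.
E = E° − (0.0592/n) log Q = +1.14 − (0.0592/1)(1.717) = +1.038 V.

+1.038 V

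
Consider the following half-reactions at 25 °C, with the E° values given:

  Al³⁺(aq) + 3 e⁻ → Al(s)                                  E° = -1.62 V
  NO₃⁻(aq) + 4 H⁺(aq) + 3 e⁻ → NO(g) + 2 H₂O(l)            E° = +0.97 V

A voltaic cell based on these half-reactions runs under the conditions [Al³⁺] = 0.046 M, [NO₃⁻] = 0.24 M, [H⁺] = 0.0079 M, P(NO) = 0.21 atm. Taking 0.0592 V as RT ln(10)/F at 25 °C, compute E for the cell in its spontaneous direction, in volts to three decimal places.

+2.452 V

NO₃⁻/NO is the cathode (higher E°), Al³⁺/Al the anode: E°cell = +0.97 − (-1.62) = +2.59 V, n = 3.
Overall: NO₃⁻(aq) + 4 H⁺(aq) + Al(s) → NO(g) + 2 H₂O(l) + Al³⁺(aq)
Q = P(NO)·[Al³⁺] / ([NO₃⁻]·[H⁺]^4); log Q = 7.014.
E = E° − (0.0592/n) log Q = +2.59 − (0.0592/3)(7.014) = +2.452 V.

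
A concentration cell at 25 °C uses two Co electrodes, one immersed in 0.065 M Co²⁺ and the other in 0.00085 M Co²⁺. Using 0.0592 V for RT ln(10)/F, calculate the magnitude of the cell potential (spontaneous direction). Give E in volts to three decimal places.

+0.056 V

For a concentration cell E°cell = 0. The 0.065 M side is the cathode (reduction is favoured where [Co²⁺] is higher).
With n = 2, E = −(0.0592/2) log([Co²⁺]ₐₙ/[Co²⁺]꜀ₐₜ) = −(0.0592/2) log(0.00085/0.065) = −(0.0592/2)(-1.883) = +0.056 V.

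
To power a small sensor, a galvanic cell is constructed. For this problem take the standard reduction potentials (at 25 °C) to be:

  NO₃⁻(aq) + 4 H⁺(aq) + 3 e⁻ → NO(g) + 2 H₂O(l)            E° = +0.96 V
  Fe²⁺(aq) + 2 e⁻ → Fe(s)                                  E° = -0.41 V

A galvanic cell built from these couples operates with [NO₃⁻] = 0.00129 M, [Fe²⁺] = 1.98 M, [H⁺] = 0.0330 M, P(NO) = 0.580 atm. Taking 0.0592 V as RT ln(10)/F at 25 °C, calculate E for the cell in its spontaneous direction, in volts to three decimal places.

NO₃⁻/NO is the cathode (higher E°), Fe²⁺/Fe the anode: E°cell = +0.96 − (-0.41) = +1.37 V, n = 6.
Overall: 2 NO₃⁻(aq) + 8 H⁺(aq) + 3 Fe(s) → 2 NO(g) + 4 H₂O(l) + 3 Fe²⁺(aq)
Q = P(NO)^2·[Fe²⁺]^3 / ([NO₃⁻]^2·[H⁺]^8); log Q = 18.048.
E = E° − (0.0592/n) log Q = +1.37 − (0.0592/6)(18.048) = +1.192 V.

+1.192 V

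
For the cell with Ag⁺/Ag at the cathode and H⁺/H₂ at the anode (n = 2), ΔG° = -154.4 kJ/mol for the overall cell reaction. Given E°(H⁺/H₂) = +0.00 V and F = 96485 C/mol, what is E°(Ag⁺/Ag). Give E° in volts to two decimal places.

+0.80 V

E°cell = −ΔG°/(nF) = −(-154.4×10³)/((2)(96485)) = +0.800 V.
Since Ag⁺/Ag is the cathode and H⁺/H₂ the anode, E°cell = E°(Ag⁺/Ag) − E°(H⁺/H₂).
So E°(Ag⁺/Ag) = E°cell + E°(H⁺/H₂) = +0.800 + (+0.00) = +0.80 V.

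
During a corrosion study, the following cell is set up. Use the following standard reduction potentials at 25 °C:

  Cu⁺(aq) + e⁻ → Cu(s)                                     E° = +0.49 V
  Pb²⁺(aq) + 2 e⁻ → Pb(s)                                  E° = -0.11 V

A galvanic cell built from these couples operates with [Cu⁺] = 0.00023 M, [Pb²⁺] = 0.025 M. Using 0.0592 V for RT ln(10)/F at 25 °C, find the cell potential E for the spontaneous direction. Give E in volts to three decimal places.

+0.432 V

Cu⁺/Cu is the cathode (higher E°), Pb²⁺/Pb the anode: E°cell = +0.49 − (-0.11) = +0.60 V, n = 2.
Overall: 2 Cu⁺(aq) + Pb(s) → 2 Cu(s) + Pb²⁺(aq)
Q = [Pb²⁺] / ([Cu⁺]^2); log Q = 5.674.
E = E° − (0.0592/n) log Q = +0.60 − (0.0592/2)(5.674) = +0.432 V.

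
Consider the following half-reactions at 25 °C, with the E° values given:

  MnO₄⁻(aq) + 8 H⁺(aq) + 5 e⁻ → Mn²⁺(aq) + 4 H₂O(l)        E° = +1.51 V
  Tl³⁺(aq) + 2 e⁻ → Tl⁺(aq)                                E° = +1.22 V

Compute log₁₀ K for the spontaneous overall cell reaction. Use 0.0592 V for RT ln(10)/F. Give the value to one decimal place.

Cathode: MnO₄⁻/Mn²⁺; anode: Tl³⁺/Tl⁺. E°cell = +0.29 V, n = 10.
log K = nE°cell / 0.0592 = (10)(+0.29) / 0.0592 = 49.0.

49.0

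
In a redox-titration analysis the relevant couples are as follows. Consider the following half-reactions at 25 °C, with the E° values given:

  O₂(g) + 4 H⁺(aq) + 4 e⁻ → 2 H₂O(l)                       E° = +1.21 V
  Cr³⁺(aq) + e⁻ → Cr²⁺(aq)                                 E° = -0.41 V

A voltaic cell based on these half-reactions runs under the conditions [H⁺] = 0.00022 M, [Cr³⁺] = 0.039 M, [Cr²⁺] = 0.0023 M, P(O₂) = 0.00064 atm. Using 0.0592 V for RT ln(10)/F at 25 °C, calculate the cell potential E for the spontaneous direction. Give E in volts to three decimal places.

O₂/H₂O is the cathode (higher E°), Cr³⁺/Cr²⁺ the anode: E°cell = +1.21 − (-0.41) = +1.62 V, n = 4.
Overall: O₂(g) + 4 H⁺(aq) + 4 Cr²⁺(aq) → 2 H₂O(l) + 4 Cr³⁺(aq)
Q = [Cr³⁺]^4 / (P(O₂)·[H⁺]^4·[Cr²⁺]^4); log Q = 22.741.
E = E° − (0.0592/n) log Q = +1.62 − (0.0592/4)(22.741) = +1.283 V.

+1.283 V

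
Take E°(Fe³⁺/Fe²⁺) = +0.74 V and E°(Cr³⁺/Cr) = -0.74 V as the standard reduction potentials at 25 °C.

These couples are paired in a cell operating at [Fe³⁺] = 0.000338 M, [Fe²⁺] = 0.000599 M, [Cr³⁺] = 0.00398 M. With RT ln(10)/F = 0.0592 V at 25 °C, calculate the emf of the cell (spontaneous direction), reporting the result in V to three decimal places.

+1.513 V

Fe³⁺/Fe²⁺ is the cathode (higher E°), Cr³⁺/Cr the anode: E°cell = +0.74 − (-0.74) = +1.48 V, n = 3.
Overall: 3 Fe³⁺(aq) + Cr(s) → 3 Fe²⁺(aq) + Cr³⁺(aq)
Q = [Fe²⁺]^3·[Cr³⁺] / ([Fe³⁺]^3); log Q = -1.655.
E = E° − (0.0592/n) log Q = +1.48 − (0.0592/3)(-1.655) = +1.513 V.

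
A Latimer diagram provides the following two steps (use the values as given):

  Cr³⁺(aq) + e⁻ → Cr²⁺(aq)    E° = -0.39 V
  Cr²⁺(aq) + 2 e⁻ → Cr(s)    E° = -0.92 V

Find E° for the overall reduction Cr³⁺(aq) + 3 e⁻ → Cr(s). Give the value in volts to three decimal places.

-0.743 V

Since ΔG° = −nFE° is additive over sequential reductions, n₃E°₃ = n₁E°₁ + n₂E°₂.
E°₃ = (1×-0.39 + 2×-0.92) / 3 = (-2.230) / 3 = -0.743 V.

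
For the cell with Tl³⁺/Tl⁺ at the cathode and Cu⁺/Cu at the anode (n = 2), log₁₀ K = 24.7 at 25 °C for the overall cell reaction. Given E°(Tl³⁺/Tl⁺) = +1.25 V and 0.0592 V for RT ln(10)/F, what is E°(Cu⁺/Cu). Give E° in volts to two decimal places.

E°cell = (0.0592/n)·log K = (0.0592/2)(24.7) = +0.731 V.
Since Tl³⁺/Tl⁺ is the cathode and Cu⁺/Cu the anode, E°cell = E°(Tl³⁺/Tl⁺) − E°(Cu⁺/Cu).
So E°(Cu⁺/Cu) = E°(Tl³⁺/Tl⁺) − E°cell = (+1.25) − (+0.731) = +0.52 V.

+0.52 V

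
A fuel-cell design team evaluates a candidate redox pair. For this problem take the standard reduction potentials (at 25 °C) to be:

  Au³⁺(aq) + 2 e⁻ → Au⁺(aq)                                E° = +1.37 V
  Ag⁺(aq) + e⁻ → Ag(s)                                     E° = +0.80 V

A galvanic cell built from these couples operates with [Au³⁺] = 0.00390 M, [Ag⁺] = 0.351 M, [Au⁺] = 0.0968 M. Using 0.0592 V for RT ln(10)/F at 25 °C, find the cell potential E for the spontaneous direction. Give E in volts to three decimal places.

Au³⁺/Au⁺ is the cathode (higher E°), Ag⁺/Ag the anode: E°cell = +1.37 − (+0.80) = +0.57 V, n = 2.
Overall: Au³⁺(aq) + 2 Ag(s) → Au⁺(aq) + 2 Ag⁺(aq)
Q = [Au⁺]·[Ag⁺]^2 / ([Au³⁺]); log Q = 0.485.
E = E° − (0.0592/n) log Q = +0.57 − (0.0592/2)(0.485) = +0.556 V.

+0.556 V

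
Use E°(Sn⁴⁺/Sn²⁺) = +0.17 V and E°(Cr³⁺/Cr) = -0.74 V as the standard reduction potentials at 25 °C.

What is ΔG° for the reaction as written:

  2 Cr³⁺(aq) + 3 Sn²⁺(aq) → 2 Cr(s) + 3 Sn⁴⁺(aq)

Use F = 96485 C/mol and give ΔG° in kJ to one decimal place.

+526.8 kJ

As written, Cr³⁺/Cr is reduced (cathode) and Sn⁴⁺/Sn²⁺ is oxidised (anode), so E°cell = (-0.74) − (+0.17) = -0.91 V.
Balancing electrons gives n = 6.
ΔG° = −nFE° = −(6)(96485)(-0.91) = 526,808 J = +526.8 kJ.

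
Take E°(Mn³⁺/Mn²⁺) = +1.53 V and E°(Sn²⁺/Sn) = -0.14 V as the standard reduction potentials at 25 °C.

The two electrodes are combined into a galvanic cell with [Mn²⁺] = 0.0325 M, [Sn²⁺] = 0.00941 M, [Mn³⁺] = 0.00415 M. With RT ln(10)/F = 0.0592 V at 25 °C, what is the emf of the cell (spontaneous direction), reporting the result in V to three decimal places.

+1.677 V

Mn³⁺/Mn²⁺ is the cathode (higher E°), Sn²⁺/Sn the anode: E°cell = +1.53 − (-0.14) = +1.67 V, n = 2.
Overall: 2 Mn³⁺(aq) + Sn(s) → 2 Mn²⁺(aq) + Sn²⁺(aq)
Q = [Mn²⁺]^2·[Sn²⁺] / ([Mn³⁺]^2); log Q = -0.239.
E = E° − (0.0592/n) log Q = +1.67 − (0.0592/2)(-0.239) = +1.677 V.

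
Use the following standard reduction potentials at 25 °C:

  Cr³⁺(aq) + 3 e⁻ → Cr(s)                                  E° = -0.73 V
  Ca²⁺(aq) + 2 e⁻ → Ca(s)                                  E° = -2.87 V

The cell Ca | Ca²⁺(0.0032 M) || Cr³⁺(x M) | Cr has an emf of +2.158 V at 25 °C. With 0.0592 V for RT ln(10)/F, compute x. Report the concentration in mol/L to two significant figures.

0.0015 M

Cr³⁺/Cr is the cathode, Ca²⁺/Ca the anode: E°cell = +2.14 V, n = 6.
Overall reaction: 2 Cr³⁺(aq) + 3 Ca(s) → 2 Cr(s) + 3 Ca²⁺(aq); Q = [Ca²⁺]^3/[Cr³⁺]^2.
From E = E° − (0.0592/n) log Q: log Q = (E° − E)·n/0.0592 = (+2.14 − (+2.158))·6/0.0592 = -1.8243.
So 2·log[Cr³⁺] = 3·log(0.0032) − log Q = -7.4846 − (-1.8243) = -5.6603; log[Cr³⁺] = -5.6603 / 2 = -2.8302; [Cr³⁺] = 10^(-2.8302) ≈ 0.0015 M.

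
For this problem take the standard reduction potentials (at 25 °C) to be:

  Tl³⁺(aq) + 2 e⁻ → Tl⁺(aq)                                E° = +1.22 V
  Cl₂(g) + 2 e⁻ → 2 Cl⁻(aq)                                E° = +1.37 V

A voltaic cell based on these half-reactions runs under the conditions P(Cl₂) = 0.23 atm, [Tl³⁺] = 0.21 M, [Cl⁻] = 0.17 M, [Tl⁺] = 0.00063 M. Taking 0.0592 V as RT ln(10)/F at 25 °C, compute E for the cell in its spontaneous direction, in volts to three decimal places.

+0.102 V

Cl₂/Cl⁻ is the cathode (higher E°), Tl³⁺/Tl⁺ the anode: E°cell = +1.37 − (+1.22) = +0.15 V, n = 2.
Overall: Cl₂(g) + Tl⁺(aq) → 2 Cl⁻(aq) + Tl³⁺(aq)
Q = [Cl⁻]^2·[Tl³⁺] / (P(Cl₂)·[Tl⁺]); log Q = 1.622.
E = E° − (0.0592/n) log Q = +0.15 − (0.0592/2)(1.622) = +0.102 V.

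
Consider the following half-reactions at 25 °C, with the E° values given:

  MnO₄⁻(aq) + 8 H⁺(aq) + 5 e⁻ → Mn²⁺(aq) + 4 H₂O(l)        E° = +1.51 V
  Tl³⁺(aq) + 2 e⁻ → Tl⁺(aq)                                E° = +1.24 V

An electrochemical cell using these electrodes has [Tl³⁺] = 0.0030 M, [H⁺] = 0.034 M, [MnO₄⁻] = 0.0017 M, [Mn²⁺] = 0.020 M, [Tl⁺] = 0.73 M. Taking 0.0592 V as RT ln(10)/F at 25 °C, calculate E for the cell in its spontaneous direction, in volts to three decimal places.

+0.189 V

MnO₄⁻/Mn²⁺ is the cathode (higher E°), Tl³⁺/Tl⁺ the anode: E°cell = +1.51 − (+1.24) = +0.27 V, n = 10.
Overall: 2 MnO₄⁻(aq) + 16 H⁺(aq) + 5 Tl⁺(aq) → 2 Mn²⁺(aq) + 8 H₂O(l) + 5 Tl³⁺(aq)
Q = [Mn²⁺]^2·[Tl³⁺]^5 / ([MnO₄⁻]^2·[H⁺]^16·[Tl⁺]^5); log Q = 13.706.
E = E° − (0.0592/n) log Q = +0.27 − (0.0592/10)(13.706) = +0.189 V.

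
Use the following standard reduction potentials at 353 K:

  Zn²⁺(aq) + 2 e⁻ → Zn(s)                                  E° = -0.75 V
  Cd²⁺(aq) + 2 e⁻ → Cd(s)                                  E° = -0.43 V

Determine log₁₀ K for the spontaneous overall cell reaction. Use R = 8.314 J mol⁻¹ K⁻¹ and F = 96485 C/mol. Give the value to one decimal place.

Cathode: Cd²⁺/Cd; anode: Zn²⁺/Zn. E°cell = (-0.43) − (-0.75) = +0.32 V, with n = 2.
ΔG° = −nFE° = −RT ln K, so ln K = nFE°/(RT) = (2)(96485)(+0.32) / ((8.314)(353)) = 21.040.
log₁₀ K = 21.040 / ln 10 = 9.1.

9.1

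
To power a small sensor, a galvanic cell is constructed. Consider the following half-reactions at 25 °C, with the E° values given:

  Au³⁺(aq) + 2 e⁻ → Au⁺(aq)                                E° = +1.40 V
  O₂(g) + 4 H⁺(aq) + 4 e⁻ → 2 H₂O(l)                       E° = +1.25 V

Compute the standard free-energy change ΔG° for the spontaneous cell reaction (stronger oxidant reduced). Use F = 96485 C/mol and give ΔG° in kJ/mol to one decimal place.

Au³⁺/Au⁺ (E° = +1.40 V) is the cathode; O₂/H₂O (E° = +1.25 V) is the anode, so E°cell = +0.15 V.
Balancing electrons gives n = 4 (lcm of 2 and 4).
ΔG° = −nFE° = −(4)(96485)(+0.15) = -57,891 J = -57.9 kJ/mol.

-57.9 kJ/mol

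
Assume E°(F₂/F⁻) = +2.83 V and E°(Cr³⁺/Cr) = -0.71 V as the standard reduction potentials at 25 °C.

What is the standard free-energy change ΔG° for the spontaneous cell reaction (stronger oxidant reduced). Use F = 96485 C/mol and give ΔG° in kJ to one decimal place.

-2049.3 kJ

F₂/F⁻ (E° = +2.83 V) is the cathode; Cr³⁺/Cr (E° = -0.71 V) is the anode, so E°cell = +3.54 V.
Balancing electrons gives n = 6 (lcm of 2 and 3).
ΔG° = −nFE° = −(6)(96485)(+3.54) = -2,049,341 J = -2049.3 kJ.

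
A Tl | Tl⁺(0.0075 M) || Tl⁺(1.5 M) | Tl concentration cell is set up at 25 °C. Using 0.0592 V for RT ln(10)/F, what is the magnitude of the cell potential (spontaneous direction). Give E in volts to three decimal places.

+0.136 V

For a concentration cell E°cell = 0. The 1.5 M side is the cathode (reduction is favoured where [Tl⁺] is higher).
With n = 1, E = −(0.0592/1) log([Tl⁺]ₐₙ/[Tl⁺]꜀ₐₜ) = −(0.0592/1) log(0.0075/1.5) = −(0.0592/1)(-2.301) = +0.136 V.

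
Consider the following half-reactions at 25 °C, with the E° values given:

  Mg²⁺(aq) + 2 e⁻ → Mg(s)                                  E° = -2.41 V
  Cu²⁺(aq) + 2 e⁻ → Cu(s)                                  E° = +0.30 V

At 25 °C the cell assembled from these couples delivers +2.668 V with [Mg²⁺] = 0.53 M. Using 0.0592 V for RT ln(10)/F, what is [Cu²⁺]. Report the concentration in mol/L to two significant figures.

Cu²⁺/Cu is the cathode, Mg²⁺/Mg the anode: E°cell = +2.71 V, n = 2.
Overall reaction: Cu²⁺(aq) + Mg(s) → Cu(s) + Mg²⁺(aq); Q = [Mg²⁺]^1/[Cu²⁺]^1.
From E = E° − (0.0592/n) log Q: log Q = (E° − E)·n/0.0592 = (+2.71 − (+2.668))·2/0.0592 = 1.4189.
So 1·log[Cu²⁺] = 1·log(0.53) − log Q = -0.2757 − (1.4189) = -1.6946; [Cu²⁺] = 10^(-1.6946) ≈ 0.020 M.

0.020 M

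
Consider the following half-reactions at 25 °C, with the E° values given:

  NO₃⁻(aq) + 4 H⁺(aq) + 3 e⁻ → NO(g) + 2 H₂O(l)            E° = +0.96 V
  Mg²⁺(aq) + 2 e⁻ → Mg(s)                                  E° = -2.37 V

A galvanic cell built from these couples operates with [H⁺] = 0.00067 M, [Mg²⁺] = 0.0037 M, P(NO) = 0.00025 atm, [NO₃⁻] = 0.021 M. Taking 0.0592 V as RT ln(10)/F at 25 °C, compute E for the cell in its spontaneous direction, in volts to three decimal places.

NO₃⁻/NO is the cathode (higher E°), Mg²⁺/Mg the anode: E°cell = +0.96 − (-2.37) = +3.33 V, n = 6.
Overall: 2 NO₃⁻(aq) + 8 H⁺(aq) + 3 Mg(s) → 2 NO(g) + 4 H₂O(l) + 3 Mg²⁺(aq)
Q = P(NO)^2·[Mg²⁺]^3 / ([NO₃⁻]^2·[H⁺]^8); log Q = 14.247.
E = E° − (0.0592/n) log Q = +3.33 − (0.0592/6)(14.247) = +3.189 V.

+3.189 V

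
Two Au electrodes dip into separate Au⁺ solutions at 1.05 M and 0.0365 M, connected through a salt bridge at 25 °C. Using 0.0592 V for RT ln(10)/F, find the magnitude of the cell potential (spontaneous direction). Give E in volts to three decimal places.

For a concentration cell E°cell = 0. The 1.05 M side is the cathode (reduction is favoured where [Au⁺] is higher).
With n = 1, E = −(0.0592/1) log([Au⁺]ₐₙ/[Au⁺]꜀ₐₜ) = −(0.0592/1) log(0.0365/1.05) = −(0.0592/1)(-1.459) = +0.086 V.

+0.086 V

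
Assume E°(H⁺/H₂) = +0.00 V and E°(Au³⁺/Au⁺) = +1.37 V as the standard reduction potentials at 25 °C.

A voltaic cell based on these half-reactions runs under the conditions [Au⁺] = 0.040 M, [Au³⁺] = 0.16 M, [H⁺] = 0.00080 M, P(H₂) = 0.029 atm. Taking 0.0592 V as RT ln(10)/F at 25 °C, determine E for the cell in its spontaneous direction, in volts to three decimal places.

Au³⁺/Au⁺ is the cathode (higher E°), H⁺/H₂ the anode: E°cell = +1.37 − (+0.00) = +1.37 V, n = 2.
Overall: Au³⁺(aq) + H₂(g) → Au⁺(aq) + 2 H⁺(aq)
Q = [Au⁺]·[H⁺]^2 / ([Au³⁺]·P(H₂)); log Q = -5.258.
E = E° − (0.0592/n) log Q = +1.37 − (0.0592/2)(-5.258) = +1.526 V.

+1.526 V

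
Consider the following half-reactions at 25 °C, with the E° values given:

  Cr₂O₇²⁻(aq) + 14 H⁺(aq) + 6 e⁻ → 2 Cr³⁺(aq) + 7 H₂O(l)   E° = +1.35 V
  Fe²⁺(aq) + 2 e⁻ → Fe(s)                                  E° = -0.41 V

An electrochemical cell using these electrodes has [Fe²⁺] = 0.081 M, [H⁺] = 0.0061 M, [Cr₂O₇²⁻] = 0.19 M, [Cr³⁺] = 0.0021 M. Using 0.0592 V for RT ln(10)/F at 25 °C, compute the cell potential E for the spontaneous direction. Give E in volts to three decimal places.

Cr₂O₇²⁻/Cr³⁺ is the cathode (higher E°), Fe²⁺/Fe the anode: E°cell = +1.35 − (-0.41) = +1.76 V, n = 6.
Overall: Cr₂O₇²⁻(aq) + 14 H⁺(aq) + 3 Fe(s) → 2 Cr³⁺(aq) + 7 H₂O(l) + 3 Fe²⁺(aq)
Q = [Cr³⁺]^2·[Fe²⁺]^3 / ([Cr₂O₇²⁻]·[H⁺]^14); log Q = 23.097.
E = E° − (0.0592/n) log Q = +1.76 − (0.0592/6)(23.097) = +1.532 V.

+1.532 V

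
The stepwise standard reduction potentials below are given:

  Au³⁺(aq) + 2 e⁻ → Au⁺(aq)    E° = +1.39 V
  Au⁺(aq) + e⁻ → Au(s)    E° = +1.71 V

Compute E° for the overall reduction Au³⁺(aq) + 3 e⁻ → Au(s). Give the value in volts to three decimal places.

Since ΔG° = −nFE° is additive over sequential reductions, n₃E°₃ = n₁E°₁ + n₂E°₂.
E°₃ = (2×+1.39 + 1×+1.71) / 3 = (+4.490) / 3 = +1.497 V.

+1.497 V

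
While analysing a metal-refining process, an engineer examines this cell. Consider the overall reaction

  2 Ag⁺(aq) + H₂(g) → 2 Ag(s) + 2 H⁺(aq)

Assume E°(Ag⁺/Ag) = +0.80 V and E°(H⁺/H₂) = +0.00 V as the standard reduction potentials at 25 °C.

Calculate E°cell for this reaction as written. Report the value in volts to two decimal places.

The Ag⁺/Ag couple has the higher reduction potential, so it is the cathode; H⁺/H₂ is oxidised at the anode.
E°cell = E°(cathode) − E°(anode) = (+0.80) − (+0.00) = +0.80 V.

+0.80 V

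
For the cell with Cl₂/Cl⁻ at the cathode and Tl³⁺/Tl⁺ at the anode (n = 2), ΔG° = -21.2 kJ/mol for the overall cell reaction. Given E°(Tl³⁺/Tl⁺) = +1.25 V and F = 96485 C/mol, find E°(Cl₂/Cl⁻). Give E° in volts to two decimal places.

E°cell = −ΔG°/(nF) = −(-21.2×10³)/((2)(96485)) = +0.110 V.
Since Cl₂/Cl⁻ is the cathode and Tl³⁺/Tl⁺ the anode, E°cell = E°(Cl₂/Cl⁻) − E°(Tl³⁺/Tl⁺).
So E°(Cl₂/Cl⁻) = E°cell + E°(Tl³⁺/Tl⁺) = +0.110 + (+1.25) = +1.36 V.

+1.36 V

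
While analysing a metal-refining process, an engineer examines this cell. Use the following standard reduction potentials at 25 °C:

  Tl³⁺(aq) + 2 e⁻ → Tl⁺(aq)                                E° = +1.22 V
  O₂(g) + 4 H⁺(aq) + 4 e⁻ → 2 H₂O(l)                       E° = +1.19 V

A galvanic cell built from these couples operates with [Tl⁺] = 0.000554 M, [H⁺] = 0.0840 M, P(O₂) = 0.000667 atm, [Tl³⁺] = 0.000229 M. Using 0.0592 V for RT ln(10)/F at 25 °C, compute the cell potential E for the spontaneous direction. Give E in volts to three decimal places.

Tl³⁺/Tl⁺ is the cathode (higher E°), O₂/H₂O the anode: E°cell = +1.22 − (+1.19) = +0.03 V, n = 4.
Overall: 2 Tl³⁺(aq) + 2 H₂O(l) → 2 Tl⁺(aq) + O₂(g) + 4 H⁺(aq)
Q = [Tl⁺]^2·P(O₂)·[H⁺]^4 / ([Tl³⁺]^2); log Q = -6.711.
E = E° − (0.0592/n) log Q = +0.03 − (0.0592/4)(-6.711) = +0.129 V.

+0.129 V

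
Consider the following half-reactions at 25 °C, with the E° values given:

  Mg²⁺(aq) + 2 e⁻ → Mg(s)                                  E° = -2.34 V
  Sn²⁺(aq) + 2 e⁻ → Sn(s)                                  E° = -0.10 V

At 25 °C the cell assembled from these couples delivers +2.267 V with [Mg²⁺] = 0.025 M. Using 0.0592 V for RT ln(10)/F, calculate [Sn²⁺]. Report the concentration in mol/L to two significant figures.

0.20 M

Sn²⁺/Sn is the cathode, Mg²⁺/Mg the anode: E°cell = +2.24 V, n = 2.
Overall reaction: Sn²⁺(aq) + Mg(s) → Sn(s) + Mg²⁺(aq); Q = [Mg²⁺]^1/[Sn²⁺]^1.
From E = E° − (0.0592/n) log Q: log Q = (E° − E)·n/0.0592 = (+2.24 − (+2.267))·2/0.0592 = -0.9122.
So 1·log[Sn²⁺] = 1·log(0.025) − log Q = -1.6021 − (-0.9122) = -0.6899; [Sn²⁺] = 10^(-0.6899) ≈ 0.20 M.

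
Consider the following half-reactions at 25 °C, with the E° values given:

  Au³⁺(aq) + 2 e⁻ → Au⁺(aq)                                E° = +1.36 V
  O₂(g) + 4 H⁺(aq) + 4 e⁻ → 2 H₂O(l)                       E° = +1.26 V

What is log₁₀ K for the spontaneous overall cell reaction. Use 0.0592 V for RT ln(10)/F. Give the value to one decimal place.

Cathode: Au³⁺/Au⁺; anode: O₂/H₂O. E°cell = +0.10 V, n = 4.
log K = nE°cell / 0.0592 = (4)(+0.10) / 0.0592 = 6.8.

6.8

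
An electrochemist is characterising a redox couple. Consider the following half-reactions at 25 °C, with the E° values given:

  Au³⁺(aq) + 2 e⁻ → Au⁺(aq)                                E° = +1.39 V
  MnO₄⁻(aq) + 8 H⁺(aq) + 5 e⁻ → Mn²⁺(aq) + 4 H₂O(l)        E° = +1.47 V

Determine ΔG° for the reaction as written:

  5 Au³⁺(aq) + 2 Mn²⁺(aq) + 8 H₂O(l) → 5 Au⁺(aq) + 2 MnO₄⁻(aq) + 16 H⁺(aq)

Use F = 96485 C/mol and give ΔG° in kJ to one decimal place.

+77.2 kJ

As written, Au³⁺/Au⁺ is reduced (cathode) and MnO₄⁻/Mn²⁺ is oxidised (anode), so E°cell = (+1.39) − (+1.47) = -0.08 V.
Balancing electrons gives n = 10.
ΔG° = −nFE° = −(10)(96485)(-0.08) = 77,188 J = +77.2 kJ.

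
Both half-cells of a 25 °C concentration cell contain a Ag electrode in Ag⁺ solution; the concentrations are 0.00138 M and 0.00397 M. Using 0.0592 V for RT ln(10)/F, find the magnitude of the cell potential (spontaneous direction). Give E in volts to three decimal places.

+0.027 V

For a concentration cell E°cell = 0. The 0.00397 M side is the cathode (reduction is favoured where [Ag⁺] is higher).
With n = 1, E = −(0.0592/1) log([Ag⁺]ₐₙ/[Ag⁺]꜀ₐₜ) = −(0.0592/1) log(0.00138/0.00397) = −(0.0592/1)(-0.459) = +0.027 V.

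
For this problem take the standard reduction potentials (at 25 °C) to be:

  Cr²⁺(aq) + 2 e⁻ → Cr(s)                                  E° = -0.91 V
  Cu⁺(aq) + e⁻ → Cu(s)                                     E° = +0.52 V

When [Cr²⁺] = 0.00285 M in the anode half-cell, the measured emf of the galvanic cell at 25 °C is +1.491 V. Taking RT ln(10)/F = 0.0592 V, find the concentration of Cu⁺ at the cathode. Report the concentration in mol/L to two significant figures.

Cu⁺/Cu is the cathode, Cr²⁺/Cr the anode: E°cell = +1.43 V, n = 2.
Overall reaction: 2 Cu⁺(aq) + Cr(s) → 2 Cu(s) + Cr²⁺(aq); Q = [Cr²⁺]^1/[Cu⁺]^2.
From E = E° − (0.0592/n) log Q: log Q = (E° − E)·n/0.0592 = (+1.43 − (+1.491))·2/0.0592 = -2.0608.
So 2·log[Cu⁺] = 1·log(0.00285) − log Q = -2.5452 − (-2.0608) = -0.4844; log[Cu⁺] = -0.4844 / 2 = -0.2422; [Cu⁺] = 10^(-0.2422) ≈ 0.57 M.

0.57 M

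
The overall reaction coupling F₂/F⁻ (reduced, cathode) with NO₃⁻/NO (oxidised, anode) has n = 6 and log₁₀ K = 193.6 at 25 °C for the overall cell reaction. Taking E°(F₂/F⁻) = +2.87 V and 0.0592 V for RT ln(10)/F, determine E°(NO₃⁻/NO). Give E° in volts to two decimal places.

E°cell = (0.0592/n)·log K = (0.0592/6)(193.6) = +1.910 V.
Since F₂/F⁻ is the cathode and NO₃⁻/NO the anode, E°cell = E°(F₂/F⁻) − E°(NO₃⁻/NO).
So E°(NO₃⁻/NO) = E°(F₂/F⁻) − E°cell = (+2.87) − (+1.910) = +0.96 V.

+0.96 V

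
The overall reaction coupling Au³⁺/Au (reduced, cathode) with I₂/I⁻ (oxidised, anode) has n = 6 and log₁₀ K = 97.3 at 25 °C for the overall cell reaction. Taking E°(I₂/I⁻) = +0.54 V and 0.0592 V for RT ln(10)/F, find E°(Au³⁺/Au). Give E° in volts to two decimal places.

+1.50 V

E°cell = (0.0592/n)·log K = (0.0592/6)(97.3) = +0.960 V.
Since Au³⁺/Au is the cathode and I₂/I⁻ the anode, E°cell = E°(Au³⁺/Au) − E°(I₂/I⁻).
So E°(Au³⁺/Au) = E°cell + E°(I₂/I⁻) = +0.960 + (+0.54) = +1.50 V.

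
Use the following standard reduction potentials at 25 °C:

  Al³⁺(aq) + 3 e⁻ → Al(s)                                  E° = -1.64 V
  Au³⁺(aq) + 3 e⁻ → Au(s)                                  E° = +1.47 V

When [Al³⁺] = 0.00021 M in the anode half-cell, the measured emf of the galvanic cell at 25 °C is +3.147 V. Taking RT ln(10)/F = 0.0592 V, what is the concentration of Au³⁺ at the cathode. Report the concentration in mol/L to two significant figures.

Au³⁺/Au is the cathode, Al³⁺/Al the anode: E°cell = +3.11 V, n = 3.
Overall reaction: Au³⁺(aq) + Al(s) → Au(s) + Al³⁺(aq); Q = [Al³⁺]^1/[Au³⁺]^1.
From E = E° − (0.0592/n) log Q: log Q = (E° − E)·n/0.0592 = (+3.11 − (+3.147))·3/0.0592 = -1.8750.
So 1·log[Au³⁺] = 1·log(0.00021) − log Q = -3.6778 − (-1.8750) = -1.8028; [Au³⁺] = 10^(-1.8028) ≈ 0.016 M.

0.016 M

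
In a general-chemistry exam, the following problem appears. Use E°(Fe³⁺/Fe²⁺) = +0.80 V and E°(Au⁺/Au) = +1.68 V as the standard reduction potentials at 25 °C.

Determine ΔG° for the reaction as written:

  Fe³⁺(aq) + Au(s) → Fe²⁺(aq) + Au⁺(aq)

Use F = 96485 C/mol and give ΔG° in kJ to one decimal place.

As written, Fe³⁺/Fe²⁺ is reduced (cathode) and Au⁺/Au is oxidised (anode), so E°cell = (+0.80) − (+1.68) = -0.88 V.
Balancing electrons gives n = 1.
ΔG° = −nFE° = −(1)(96485)(-0.88) = 84,907 J = +84.9 kJ.

+84.9 kJ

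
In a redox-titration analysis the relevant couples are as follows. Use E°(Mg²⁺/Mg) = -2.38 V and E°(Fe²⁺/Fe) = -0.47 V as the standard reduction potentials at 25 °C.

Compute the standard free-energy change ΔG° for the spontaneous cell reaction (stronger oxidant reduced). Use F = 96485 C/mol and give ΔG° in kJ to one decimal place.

-368.6 kJ

Fe²⁺/Fe (E° = -0.47 V) is the cathode; Mg²⁺/Mg (E° = -2.38 V) is the anode, so E°cell = +1.91 V.
Balancing electrons gives n = 2 (lcm of 2 and 2).
ΔG° = −nFE° = −(2)(96485)(+1.91) = -368,573 J = -368.6 kJ.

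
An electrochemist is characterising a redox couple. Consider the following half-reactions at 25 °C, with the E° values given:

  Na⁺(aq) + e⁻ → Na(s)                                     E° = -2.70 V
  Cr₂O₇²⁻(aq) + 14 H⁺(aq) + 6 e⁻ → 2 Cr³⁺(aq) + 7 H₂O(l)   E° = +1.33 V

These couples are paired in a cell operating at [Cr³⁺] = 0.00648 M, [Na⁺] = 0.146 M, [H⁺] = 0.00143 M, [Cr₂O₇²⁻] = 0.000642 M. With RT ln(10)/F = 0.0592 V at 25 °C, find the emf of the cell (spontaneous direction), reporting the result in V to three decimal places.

Cr₂O₇²⁻/Cr³⁺ is the cathode (higher E°), Na⁺/Na the anode: E°cell = +1.33 − (-2.70) = +4.03 V, n = 6.
Overall: Cr₂O₇²⁻(aq) + 14 H⁺(aq) + 6 Na(s) → 2 Cr³⁺(aq) + 7 H₂O(l) + 6 Na⁺(aq)
Q = [Cr³⁺]^2·[Na⁺]^6 / ([Cr₂O₇²⁻]·[H⁺]^14); log Q = 33.627.
E = E° − (0.0592/n) log Q = +4.03 − (0.0592/6)(33.627) = +3.698 V.

+3.698 V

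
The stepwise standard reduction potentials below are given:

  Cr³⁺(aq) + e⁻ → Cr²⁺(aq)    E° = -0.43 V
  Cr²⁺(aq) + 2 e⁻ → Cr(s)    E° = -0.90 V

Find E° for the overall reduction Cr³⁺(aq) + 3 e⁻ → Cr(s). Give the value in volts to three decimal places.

Adding the free-energy changes (−nFE°) of the two steps gives −n₃FE°₃ = −n₁FE°₁ − n₂FE°₂.
E°₃ = (1×-0.43 + 2×-0.90) / 3 = (-2.230) / 3 = -0.743 V.

-0.743 V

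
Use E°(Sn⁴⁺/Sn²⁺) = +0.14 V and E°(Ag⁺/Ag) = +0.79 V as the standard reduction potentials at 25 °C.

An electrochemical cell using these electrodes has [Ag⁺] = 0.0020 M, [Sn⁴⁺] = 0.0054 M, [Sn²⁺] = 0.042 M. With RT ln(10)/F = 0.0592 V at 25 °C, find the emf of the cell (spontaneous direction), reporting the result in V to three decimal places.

Ag⁺/Ag is the cathode (higher E°), Sn⁴⁺/Sn²⁺ the anode: E°cell = +0.79 − (+0.14) = +0.65 V, n = 2.
Overall: 2 Ag⁺(aq) + Sn²⁺(aq) → 2 Ag(s) + Sn⁴⁺(aq)
Q = [Sn⁴⁺] / ([Ag⁺]^2·[Sn²⁺]); log Q = 4.507.
E = E° − (0.0592/n) log Q = +0.65 − (0.0592/2)(4.507) = +0.517 V.

+0.517 V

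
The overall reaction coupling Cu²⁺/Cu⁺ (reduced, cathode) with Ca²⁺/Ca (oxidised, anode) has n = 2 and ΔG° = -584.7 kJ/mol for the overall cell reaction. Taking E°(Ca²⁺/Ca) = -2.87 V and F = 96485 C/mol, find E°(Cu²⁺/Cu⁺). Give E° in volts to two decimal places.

+0.16 V

E°cell = −ΔG°/(nF) = −(-584.7×10³)/((2)(96485)) = +3.030 V.
Since Cu²⁺/Cu⁺ is the cathode and Ca²⁺/Ca the anode, E°cell = E°(Cu²⁺/Cu⁺) − E°(Ca²⁺/Ca).
So E°(Cu²⁺/Cu⁺) = E°cell + E°(Ca²⁺/Ca) = +3.030 + (-2.87) = +0.16 V.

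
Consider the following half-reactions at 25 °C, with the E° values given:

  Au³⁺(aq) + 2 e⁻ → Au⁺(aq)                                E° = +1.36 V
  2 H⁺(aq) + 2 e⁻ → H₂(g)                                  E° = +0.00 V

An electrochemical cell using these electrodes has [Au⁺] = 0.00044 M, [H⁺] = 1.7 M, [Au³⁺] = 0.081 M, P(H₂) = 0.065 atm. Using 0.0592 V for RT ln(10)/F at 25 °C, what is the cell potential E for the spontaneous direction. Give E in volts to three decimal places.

Au³⁺/Au⁺ is the cathode (higher E°), H⁺/H₂ the anode: E°cell = +1.36 − (+0.00) = +1.36 V, n = 2.
Overall: Au³⁺(aq) + H₂(g) → Au⁺(aq) + 2 H⁺(aq)
Q = [Au⁺]·[H⁺]^2 / ([Au³⁺]·P(H₂)); log Q = -0.617.
E = E° − (0.0592/n) log Q = +1.36 − (0.0592/2)(-0.617) = +1.378 V.

+1.378 V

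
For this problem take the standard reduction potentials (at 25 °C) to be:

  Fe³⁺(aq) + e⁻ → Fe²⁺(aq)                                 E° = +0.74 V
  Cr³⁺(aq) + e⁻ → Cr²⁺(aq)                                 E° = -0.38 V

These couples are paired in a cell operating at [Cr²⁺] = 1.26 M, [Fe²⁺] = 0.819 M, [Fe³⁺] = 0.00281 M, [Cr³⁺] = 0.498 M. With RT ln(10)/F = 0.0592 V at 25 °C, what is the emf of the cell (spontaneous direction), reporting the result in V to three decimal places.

+0.998 V

Fe³⁺/Fe²⁺ is the cathode (higher E°), Cr³⁺/Cr²⁺ the anode: E°cell = +0.74 − (-0.38) = +1.12 V, n = 1.
Overall: Fe³⁺(aq) + Cr²⁺(aq) → Fe²⁺(aq) + Cr³⁺(aq)
Q = [Fe²⁺]·[Cr³⁺] / ([Fe³⁺]·[Cr²⁺]); log Q = 2.061.
E = E° − (0.0592/n) log Q = +1.12 − (0.0592/1)(2.061) = +0.998 V.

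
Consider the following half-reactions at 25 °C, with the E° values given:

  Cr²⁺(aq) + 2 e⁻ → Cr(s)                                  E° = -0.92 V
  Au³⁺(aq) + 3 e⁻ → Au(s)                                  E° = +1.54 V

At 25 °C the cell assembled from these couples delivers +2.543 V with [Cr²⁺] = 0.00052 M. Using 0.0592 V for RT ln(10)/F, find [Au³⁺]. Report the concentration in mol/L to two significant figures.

0.19 M

Au³⁺/Au is the cathode, Cr²⁺/Cr the anode: E°cell = +2.46 V, n = 6.
Overall reaction: 2 Au³⁺(aq) + 3 Cr(s) → 2 Au(s) + 3 Cr²⁺(aq); Q = [Cr²⁺]^3/[Au³⁺]^2.
From E = E° − (0.0592/n) log Q: log Q = (E° − E)·n/0.0592 = (+2.46 − (+2.543))·6/0.0592 = -8.4122.
So 2·log[Au³⁺] = 3·log(0.00052) − log Q = -9.8520 − (-8.4122) = -1.4398; log[Au³⁺] = -1.4398 / 2 = -0.7199; [Au³⁺] = 10^(-0.7199) ≈ 0.19 M.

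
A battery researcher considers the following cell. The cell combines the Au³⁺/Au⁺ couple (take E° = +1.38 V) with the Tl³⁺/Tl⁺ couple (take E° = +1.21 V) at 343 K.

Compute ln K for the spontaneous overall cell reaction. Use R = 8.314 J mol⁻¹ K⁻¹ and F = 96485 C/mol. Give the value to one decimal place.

11.5

Cathode: Au³⁺/Au⁺; anode: Tl³⁺/Tl⁺. E°cell = (+1.38) − (+1.21) = +0.17 V, with n = 2.
ΔG° = −nFE° = −RT ln K, so ln K = nFE°/(RT) = (2)(96485)(+0.17) / ((8.314)(343)) = 11.504.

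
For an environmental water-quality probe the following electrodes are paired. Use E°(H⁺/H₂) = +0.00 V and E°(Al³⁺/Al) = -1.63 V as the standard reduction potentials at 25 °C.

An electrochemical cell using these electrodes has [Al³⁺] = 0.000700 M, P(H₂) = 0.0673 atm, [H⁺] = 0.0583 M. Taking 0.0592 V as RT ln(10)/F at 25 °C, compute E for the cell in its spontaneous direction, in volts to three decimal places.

+1.654 V

H⁺/H₂ is the cathode (higher E°), Al³⁺/Al the anode: E°cell = +0.00 − (-1.63) = +1.63 V, n = 6.
Overall: 6 H⁺(aq) + 2 Al(s) → 3 H₂(g) + 2 Al³⁺(aq)
Q = P(H₂)^3·[Al³⁺]^2 / ([H⁺]^6); log Q = -2.420.
E = E° − (0.0592/n) log Q = +1.63 − (0.0592/6)(-2.420) = +1.654 V.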